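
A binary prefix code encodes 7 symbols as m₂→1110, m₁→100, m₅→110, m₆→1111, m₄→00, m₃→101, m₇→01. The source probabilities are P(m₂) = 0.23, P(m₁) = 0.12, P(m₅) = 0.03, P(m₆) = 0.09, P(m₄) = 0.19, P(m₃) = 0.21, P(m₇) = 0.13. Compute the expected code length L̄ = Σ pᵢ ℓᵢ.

3 bits/symbol

L̄ = Σ pᵢ·ℓᵢ = 0.23·4 + 0.12·3 + 0.03·3 + 0.09·4 + 0.19·2 + 0.21·3 + 0.13·2 = 3 bits/symbol.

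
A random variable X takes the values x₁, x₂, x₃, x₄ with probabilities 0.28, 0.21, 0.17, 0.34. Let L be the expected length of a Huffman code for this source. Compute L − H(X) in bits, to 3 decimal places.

0.049 bits

Entropy H = −Σ p log₂ p ≈ 1.9508 bits.
Huffman merges: 17/100+21/100→19/50; 7/25+17/50→31/50; 19/50+31/50→1. L = 2 ≈ 2.0000.
L − H = 2.0000 − 1.9508 = 0.049 bits.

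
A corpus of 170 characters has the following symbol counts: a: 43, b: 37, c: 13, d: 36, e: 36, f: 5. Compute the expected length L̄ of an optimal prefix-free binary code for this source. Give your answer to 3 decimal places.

Probabilities are the counts divided by 170.
Repeatedly combine the two least-probable nodes; the expected code length is the sum of the merged weights.
merge 1/34 + 13/170 → 9/85
merge 9/85 + 18/85 → 27/85
merge 18/85 + 37/170 → 73/170
merge 43/170 + 27/85 → 97/170
merge 73/170 + 97/170 → 1
L = 9/85 + 27/85 + 73/170 + 97/170 + 1 = 206/85 ≈ 2.424 bits/symbol.

2.424 bits/symbol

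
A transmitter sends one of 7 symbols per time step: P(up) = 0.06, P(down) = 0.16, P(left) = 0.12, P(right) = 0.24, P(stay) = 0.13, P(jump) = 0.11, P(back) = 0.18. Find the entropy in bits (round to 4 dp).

2.7060 bits

H = −Σ pᵢ log₂ pᵢ.
−0.06·log₂(0.06) = 0.2435
−0.16·log₂(0.16) = 0.4230
−0.12·log₂(0.12) = 0.3671
−0.24·log₂(0.24) = 0.4941
−0.13·log₂(0.13) = 0.3826
−0.11·log₂(0.11) = 0.3503
−0.18·log₂(0.18) = 0.4453
Sum ≈ 2.7060 → 2.7060 bits.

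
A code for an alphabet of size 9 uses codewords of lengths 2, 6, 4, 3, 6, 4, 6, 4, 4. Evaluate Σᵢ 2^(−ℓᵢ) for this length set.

With common denominator 2^6 = 64: Σ 2^(−ℓᵢ) = 16/64 + 1/64 + 4/64 + 8/64 + 1/64 + 4/64 + 1/64 + 4/64 + 4/64 = 43/64 = 0.671875.

0.671875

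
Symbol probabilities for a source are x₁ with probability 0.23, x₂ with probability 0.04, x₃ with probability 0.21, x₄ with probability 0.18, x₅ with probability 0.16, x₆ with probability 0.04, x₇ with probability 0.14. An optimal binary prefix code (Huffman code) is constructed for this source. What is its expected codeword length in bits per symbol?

Repeatedly combine the two least-probable nodes; the expected code length is the sum of the merged weights.
merge 1/25 + 1/25 → 2/25
merge 2/25 + 7/50 → 11/50
merge 4/25 + 9/50 → 17/50
merge 21/100 + 11/50 → 43/100
merge 23/100 + 17/50 → 57/100
merge 43/100 + 57/100 → 1
L = 2/25 + 11/50 + 17/50 + 43/100 + 57/100 + 1 = 66/25 = 2.64 bits/symbol.

2.64 bits/symbol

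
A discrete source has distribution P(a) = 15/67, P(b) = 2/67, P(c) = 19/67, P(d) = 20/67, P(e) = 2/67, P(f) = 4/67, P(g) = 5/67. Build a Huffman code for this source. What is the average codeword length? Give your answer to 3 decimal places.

2.373 bits/symbol

Repeatedly combine the two least-probable nodes; the expected code length is the sum of the merged weights.
merge 2/67 + 2/67 → 4/67
merge 4/67 + 4/67 → 8/67
merge 5/67 + 8/67 → 13/67
merge 13/67 + 15/67 → 28/67
merge 19/67 + 20/67 → 39/67
merge 28/67 + 39/67 → 1
L = 4/67 + 8/67 + 13/67 + 28/67 + 39/67 + 1 = 159/67 ≈ 2.373 bits/symbol.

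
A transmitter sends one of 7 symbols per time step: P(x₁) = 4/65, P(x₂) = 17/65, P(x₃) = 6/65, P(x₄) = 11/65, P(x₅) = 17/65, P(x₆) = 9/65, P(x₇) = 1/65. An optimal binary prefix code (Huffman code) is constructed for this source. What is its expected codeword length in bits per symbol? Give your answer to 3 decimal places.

Repeatedly combine the two least-probable nodes; the expected code length is the sum of the merged weights.
merge 1/65 + 4/65 → 1/13
merge 1/13 + 6/65 → 11/65
merge 9/65 + 11/65 → 4/13
merge 11/65 + 17/65 → 28/65
merge 17/65 + 4/13 → 37/65
merge 28/65 + 37/65 → 1
L = 1/13 + 11/65 + 4/13 + 28/65 + 37/65 + 1 = 166/65 ≈ 2.554 bits/symbol.

2.554 bits/symbol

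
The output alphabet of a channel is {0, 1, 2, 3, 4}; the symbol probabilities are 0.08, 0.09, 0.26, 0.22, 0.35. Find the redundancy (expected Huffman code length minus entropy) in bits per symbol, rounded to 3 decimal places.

Entropy H = −Σ p log₂ p ≈ 2.1201 bits.
Huffman merges: 2/25+9/100→17/100; 17/100+11/50→39/100; 13/50+7/20→61/100; 39/100+61/100→1. L = 217/100 ≈ 2.1700.
L − H = 2.1700 − 2.1201 = 0.050 bits.

0.050 bits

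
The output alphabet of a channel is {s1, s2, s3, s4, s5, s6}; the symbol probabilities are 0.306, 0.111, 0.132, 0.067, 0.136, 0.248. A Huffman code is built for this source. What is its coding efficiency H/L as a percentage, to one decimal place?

Entropy H = −Σ p log₂ p ≈ 2.4120 bits.
Huffman merges: 67/1000+111/1000→89/500; 33/250+17/125→67/250; 89/500+31/125→213/500; 67/250+153/500→287/500; 213/500+287/500→1. L = 1223/500 ≈ 2.4460.
Efficiency = H/L = 2.4120/2.4460 = 98.6%.

98.6%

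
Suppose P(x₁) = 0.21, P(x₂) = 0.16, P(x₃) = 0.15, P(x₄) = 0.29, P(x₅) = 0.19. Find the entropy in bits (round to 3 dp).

2.280 bits

H = −Σ pᵢ log₂ pᵢ.
−0.21·log₂(0.21) = 0.4728
−0.16·log₂(0.16) = 0.4230
−0.15·log₂(0.15) = 0.4105
−0.29·log₂(0.29) = 0.5179
−0.19·log₂(0.19) = 0.4552
Sum ≈ 2.2795 → 2.280 bits.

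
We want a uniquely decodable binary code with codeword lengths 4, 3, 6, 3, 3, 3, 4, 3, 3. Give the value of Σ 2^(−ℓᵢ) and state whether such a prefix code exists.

With common denominator 2^6 = 64: Σ 2^(−ℓᵢ) = 4/64 + 8/64 + 1/64 + 8/64 + 8/64 + 8/64 + 4/64 + 8/64 + 8/64 = 57/64 = 0.890625.
Kraft's inequality requires Σ ≤ 1; here Σ = 0.890625 ≤ 1, so such a prefix code exists.

0.890625; yes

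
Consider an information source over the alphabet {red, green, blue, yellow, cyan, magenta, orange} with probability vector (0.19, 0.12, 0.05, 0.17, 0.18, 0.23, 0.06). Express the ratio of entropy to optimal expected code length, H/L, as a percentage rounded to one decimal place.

Entropy H = −Σ p log₂ p ≈ 2.6495 bits.
Huffman merges: 1/20+3/50→11/100; 11/100+3/25→23/100; 17/100+9/50→7/20; 19/100+23/100→21/50; 23/100+7/20→29/50; 21/50+29/50→1. L = 269/100 ≈ 2.6900.
Efficiency = H/L = 2.6495/2.6900 = 98.5%.

98.5%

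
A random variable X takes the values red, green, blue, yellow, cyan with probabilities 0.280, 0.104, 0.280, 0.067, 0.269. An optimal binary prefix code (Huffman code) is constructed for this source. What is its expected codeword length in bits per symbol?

Repeatedly combine the two least-probable nodes; the expected code length is the sum of the merged weights.
merge 67/1000 + 13/125 → 171/1000
merge 171/1000 + 269/1000 → 11/25
merge 7/25 + 7/25 → 14/25
merge 11/25 + 14/25 → 1
L = 171/1000 + 11/25 + 14/25 + 1 = 2171/1000 = 2.171 bits/symbol.

2.171 bits/symbol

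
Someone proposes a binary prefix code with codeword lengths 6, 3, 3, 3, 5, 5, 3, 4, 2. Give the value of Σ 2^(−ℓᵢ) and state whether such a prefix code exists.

With common denominator 2^6 = 64: Σ 2^(−ℓᵢ) = 1/64 + 8/64 + 8/64 + 8/64 + 2/64 + 2/64 + 8/64 + 4/64 + 16/64 = 57/64 = 0.890625.
Kraft's inequality requires Σ ≤ 1; here Σ = 0.890625 ≤ 1, so such a prefix code exists.

0.890625; yes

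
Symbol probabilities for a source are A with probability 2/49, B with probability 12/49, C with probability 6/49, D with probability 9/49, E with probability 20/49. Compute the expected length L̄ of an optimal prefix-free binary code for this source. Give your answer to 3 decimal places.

2.102 bits/symbol

Repeatedly combine the two least-probable nodes; the expected code length is the sum of the merged weights.
merge 2/49 + 6/49 → 8/49
merge 8/49 + 9/49 → 17/49
merge 12/49 + 17/49 → 29/49
merge 20/49 + 29/49 → 1
L = 8/49 + 17/49 + 29/49 + 1 = 103/49 ≈ 2.102 bits/symbol.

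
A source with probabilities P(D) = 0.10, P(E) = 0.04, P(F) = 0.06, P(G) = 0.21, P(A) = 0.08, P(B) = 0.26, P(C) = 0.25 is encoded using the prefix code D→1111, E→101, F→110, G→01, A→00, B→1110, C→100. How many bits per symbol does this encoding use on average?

3.07 bits/symbol

L̄ = Σ pᵢ·ℓᵢ = 0.10·4 + 0.04·3 + 0.06·3 + 0.21·2 + 0.08·2 + 0.26·4 + 0.25·3 = 3.07 bits/symbol.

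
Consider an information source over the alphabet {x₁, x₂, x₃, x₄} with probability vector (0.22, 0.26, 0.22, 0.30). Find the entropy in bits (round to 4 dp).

H = −Σ pᵢ log₂ pᵢ.
−0.22·log₂(0.22) = 0.4806
−0.26·log₂(0.26) = 0.5053
−0.22·log₂(0.22) = 0.4806
−0.30·log₂(0.30) = 0.5211
Sum ≈ 1.9875 → 1.9875 bits.

1.9875 bits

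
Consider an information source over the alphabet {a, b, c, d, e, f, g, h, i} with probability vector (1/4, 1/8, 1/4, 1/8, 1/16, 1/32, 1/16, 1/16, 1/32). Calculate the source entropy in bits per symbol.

2.8125 bits

Each probability is a power of 1/2, so log₂(1/p) is an integer.
H = Σ p·log₂(1/p) = 1/4·2 + 1/8·3 + 1/4·2 + 1/8·3 + 1/16·4 + 1/32·5 + 1/16·4 + 1/16·4 + 1/32·5 = 2.8125 bits.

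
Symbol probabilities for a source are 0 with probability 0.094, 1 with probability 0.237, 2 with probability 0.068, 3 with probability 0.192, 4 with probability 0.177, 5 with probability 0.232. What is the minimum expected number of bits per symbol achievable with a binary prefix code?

Repeatedly combine the two least-probable nodes; the expected code length is the sum of the merged weights.
merge 17/250 + 47/500 → 81/500
merge 81/500 + 177/1000 → 339/1000
merge 24/125 + 29/125 → 53/125
merge 237/1000 + 339/1000 → 72/125
merge 53/125 + 72/125 → 1
L = 81/500 + 339/1000 + 53/125 + 72/125 + 1 = 2501/1000 = 2.501 bits/symbol.

2.501 bits/symbol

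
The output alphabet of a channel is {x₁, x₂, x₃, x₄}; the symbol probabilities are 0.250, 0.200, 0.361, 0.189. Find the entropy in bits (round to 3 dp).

H = −Σ pᵢ log₂ pᵢ.
−0.250·log₂(0.250) = 0.5000
−0.200·log₂(0.200) = 0.4644
−0.361·log₂(0.361) = 0.5306
−0.189·log₂(0.189) = 0.4543
Sum ≈ 1.9493 → 1.949 bits.

1.949 bits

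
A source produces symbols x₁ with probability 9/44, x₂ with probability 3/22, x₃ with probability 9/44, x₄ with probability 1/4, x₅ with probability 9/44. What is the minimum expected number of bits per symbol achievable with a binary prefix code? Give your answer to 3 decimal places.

2.341 bits/symbol

Repeatedly combine the two least-probable nodes; the expected code length is the sum of the merged weights.
merge 3/22 + 9/44 → 15/44
merge 9/44 + 9/44 → 9/22
merge 1/4 + 15/44 → 13/22
merge 9/22 + 13/22 → 1
L = 15/44 + 9/22 + 13/22 + 1 = 103/44 ≈ 2.341 bits/symbol.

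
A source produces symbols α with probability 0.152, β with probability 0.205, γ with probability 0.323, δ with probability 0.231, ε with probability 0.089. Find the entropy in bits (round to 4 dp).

H = −Σ pᵢ log₂ pᵢ.
−0.152·log₂(0.152) = 0.4131
−0.205·log₂(0.205) = 0.4687
−0.323·log₂(0.323) = 0.5266
−0.231·log₂(0.231) = 0.4883
−0.089·log₂(0.089) = 0.3106
Sum ≈ 2.2074 → 2.2074 bits.

2.2074 bits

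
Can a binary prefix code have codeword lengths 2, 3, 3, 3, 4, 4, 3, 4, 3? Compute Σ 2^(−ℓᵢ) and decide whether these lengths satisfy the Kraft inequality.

1.0625; no

With common denominator 2^4 = 16: Σ 2^(−ℓᵢ) = 4/16 + 2/16 + 2/16 + 2/16 + 1/16 + 1/16 + 2/16 + 1/16 + 2/16 = 17/16 = 1.0625.
Kraft's inequality requires Σ ≤ 1; here Σ = 1.0625 > 1, so no such prefix code exists.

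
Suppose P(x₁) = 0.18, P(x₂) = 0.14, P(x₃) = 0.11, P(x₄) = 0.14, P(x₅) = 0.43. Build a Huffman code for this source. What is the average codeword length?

Repeatedly combine the two least-probable nodes; the expected code length is the sum of the merged weights.
merge 11/100 + 7/50 → 1/4
merge 7/50 + 9/50 → 8/25
merge 1/4 + 8/25 → 57/100
merge 43/100 + 57/100 → 1
L = 1/4 + 8/25 + 57/100 + 1 = 107/50 = 2.14 bits/symbol.

2.14 bits/symbol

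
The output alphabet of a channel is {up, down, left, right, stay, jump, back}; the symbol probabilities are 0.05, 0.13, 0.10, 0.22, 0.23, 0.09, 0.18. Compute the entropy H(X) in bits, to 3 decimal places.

H = −Σ pᵢ log₂ pᵢ.
−0.05·log₂(0.05) = 0.2161
−0.13·log₂(0.13) = 0.3826
−0.10·log₂(0.10) = 0.3322
−0.22·log₂(0.22) = 0.4806
−0.23·log₂(0.23) = 0.4877
−0.09·log₂(0.09) = 0.3127
−0.18·log₂(0.18) = 0.4453
Sum ≈ 2.6571 → 2.657 bits.

2.657 bits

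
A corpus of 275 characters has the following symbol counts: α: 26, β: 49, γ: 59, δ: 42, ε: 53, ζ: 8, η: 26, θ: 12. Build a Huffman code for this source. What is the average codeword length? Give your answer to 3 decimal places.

2.833 bits/symbol

Probabilities are the counts divided by 275.
Repeatedly combine the two least-probable nodes; the expected code length is the sum of the merged weights.
merge 8/275 + 12/275 → 4/55
merge 4/55 + 26/275 → 46/275
merge 26/275 + 42/275 → 68/275
merge 46/275 + 49/275 → 19/55
merge 53/275 + 59/275 → 112/275
merge 68/275 + 19/55 → 163/275
merge 112/275 + 163/275 → 1
L = 4/55 + 46/275 + 68/275 + 19/55 + 112/275 + 163/275 + 1 = 779/275 ≈ 2.833 bits/symbol.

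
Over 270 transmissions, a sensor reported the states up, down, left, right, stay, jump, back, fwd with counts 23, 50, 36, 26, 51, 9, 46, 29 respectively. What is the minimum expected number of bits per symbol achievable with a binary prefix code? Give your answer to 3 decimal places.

Probabilities are the counts divided by 270.
Repeatedly combine the two least-probable nodes; the expected code length is the sum of the merged weights.
merge 1/30 + 23/270 → 16/135
merge 13/135 + 29/270 → 11/54
merge 16/135 + 2/15 → 34/135
merge 23/135 + 5/27 → 16/45
merge 17/90 + 11/54 → 53/135
merge 34/135 + 16/45 → 82/135
merge 53/135 + 82/135 → 1
L = 16/135 + 11/54 + 34/135 + 16/45 + 53/135 + 82/135 + 1 = 791/270 ≈ 2.930 bits/symbol.

2.930 bits/symbol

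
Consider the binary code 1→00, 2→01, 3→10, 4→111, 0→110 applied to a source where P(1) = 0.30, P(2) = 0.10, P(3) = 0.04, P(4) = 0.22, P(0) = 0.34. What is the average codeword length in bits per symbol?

2.56 bits/symbol

L̄ = Σ pᵢ·ℓᵢ = 0.30·2 + 0.10·2 + 0.04·2 + 0.22·3 + 0.34·3 = 2.56 bits/symbol.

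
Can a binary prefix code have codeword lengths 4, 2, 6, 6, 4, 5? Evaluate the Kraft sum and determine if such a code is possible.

With common denominator 2^6 = 64: Σ 2^(−ℓᵢ) = 4/64 + 16/64 + 1/64 + 1/64 + 4/64 + 2/64 = 28/64 = 0.4375.
Kraft's inequality requires Σ ≤ 1; here Σ = 0.4375 ≤ 1, so such a prefix code exists.

0.4375; yes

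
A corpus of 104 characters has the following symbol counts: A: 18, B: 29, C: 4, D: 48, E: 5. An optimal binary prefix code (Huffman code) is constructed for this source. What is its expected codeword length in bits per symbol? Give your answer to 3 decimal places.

1.885 bits/symbol

Probabilities are the counts divided by 104.
Repeatedly combine the two least-probable nodes; the expected code length is the sum of the merged weights.
merge 1/26 + 5/104 → 9/104
merge 9/104 + 9/52 → 27/104
merge 27/104 + 29/104 → 7/13
merge 6/13 + 7/13 → 1
L = 9/104 + 27/104 + 7/13 + 1 = 49/26 ≈ 1.885 bits/symbol.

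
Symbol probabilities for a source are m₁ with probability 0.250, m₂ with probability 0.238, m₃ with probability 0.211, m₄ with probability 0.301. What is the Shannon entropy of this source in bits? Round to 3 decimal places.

1.988 bits

H = −Σ pᵢ log₂ pᵢ.
−0.250·log₂(0.250) = 0.5000
−0.238·log₂(0.238) = 0.4929
−0.211·log₂(0.211) = 0.4736
−0.301·log₂(0.301) = 0.5214
Sum ≈ 1.9879 → 1.988 bits.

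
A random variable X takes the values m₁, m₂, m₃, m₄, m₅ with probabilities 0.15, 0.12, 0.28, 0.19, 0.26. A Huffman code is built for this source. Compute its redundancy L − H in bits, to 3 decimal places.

Entropy H = −Σ p log₂ p ≈ 2.2523 bits.
Huffman merges: 3/25+3/20→27/100; 19/100+13/50→9/20; 27/100+7/25→11/20; 9/20+11/20→1. L = 227/100 ≈ 2.2700.
L − H = 2.2700 − 2.2523 = 0.018 bits.

0.018 bits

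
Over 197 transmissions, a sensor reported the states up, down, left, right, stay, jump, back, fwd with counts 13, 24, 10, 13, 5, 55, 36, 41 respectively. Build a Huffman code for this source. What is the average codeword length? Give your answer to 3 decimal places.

2.721 bits/symbol

Probabilities are the counts divided by 197.
Repeatedly combine the two least-probable nodes; the expected code length is the sum of the merged weights.
merge 5/197 + 10/197 → 15/197
merge 13/197 + 13/197 → 26/197
merge 15/197 + 24/197 → 39/197
merge 26/197 + 36/197 → 62/197
merge 39/197 + 41/197 → 80/197
merge 55/197 + 62/197 → 117/197
merge 80/197 + 117/197 → 1
L = 15/197 + 26/197 + 39/197 + 62/197 + 80/197 + 117/197 + 1 = 536/197 ≈ 2.721 bits/symbol.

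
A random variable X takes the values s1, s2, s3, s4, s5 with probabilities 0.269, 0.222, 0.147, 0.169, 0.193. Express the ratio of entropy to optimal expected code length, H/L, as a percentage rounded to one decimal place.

Entropy H = −Σ p log₂ p ≈ 2.2898 bits.
Huffman merges: 147/1000+169/1000→79/250; 193/1000+111/500→83/200; 269/1000+79/250→117/200; 83/200+117/200→1. L = 579/250 ≈ 2.3160.
Efficiency = H/L = 2.2898/2.3160 = 98.9%.

98.9%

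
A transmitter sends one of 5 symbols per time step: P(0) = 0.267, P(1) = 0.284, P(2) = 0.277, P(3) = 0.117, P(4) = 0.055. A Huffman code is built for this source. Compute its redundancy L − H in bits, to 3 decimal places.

0.042 bits

Entropy H = −Σ p log₂ p ≈ 2.1297 bits.
Huffman merges: 11/200+117/1000→43/250; 43/250+267/1000→439/1000; 277/1000+71/250→561/1000; 439/1000+561/1000→1. L = 543/250 ≈ 2.1720.
L − H = 2.1720 − 2.1297 = 0.042 bits.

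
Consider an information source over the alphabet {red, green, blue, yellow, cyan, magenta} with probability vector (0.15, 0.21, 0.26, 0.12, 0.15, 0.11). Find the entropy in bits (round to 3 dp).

2.517 bits

H = −Σ pᵢ log₂ pᵢ.
−0.15·log₂(0.15) = 0.4105
−0.21·log₂(0.21) = 0.4728
−0.26·log₂(0.26) = 0.5053
−0.12·log₂(0.12) = 0.3671
−0.15·log₂(0.15) = 0.4105
−0.11·log₂(0.11) = 0.3503
Sum ≈ 2.5166 → 2.517 bits.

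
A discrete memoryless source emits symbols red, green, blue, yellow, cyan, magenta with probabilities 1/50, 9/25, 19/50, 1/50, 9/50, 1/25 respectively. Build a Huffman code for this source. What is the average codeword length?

2 bits/symbol

Repeatedly combine the two least-probable nodes; the expected code length is the sum of the merged weights.
merge 1/50 + 1/50 → 1/25
merge 1/25 + 1/25 → 2/25
merge 2/25 + 9/50 → 13/50
merge 13/50 + 9/25 → 31/50
merge 19/50 + 31/50 → 1
L = 1/25 + 2/25 + 13/50 + 31/50 + 1 = 2 bits/symbol.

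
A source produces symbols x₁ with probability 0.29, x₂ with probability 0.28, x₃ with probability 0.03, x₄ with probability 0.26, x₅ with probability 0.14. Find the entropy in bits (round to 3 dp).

2.086 bits

H = −Σ pᵢ log₂ pᵢ.
−0.29·log₂(0.29) = 0.5179
−0.28·log₂(0.28) = 0.5142
−0.03·log₂(0.03) = 0.1518
−0.26·log₂(0.26) = 0.5053
−0.14·log₂(0.14) = 0.3971
Sum ≈ 2.0863 → 2.086 bits.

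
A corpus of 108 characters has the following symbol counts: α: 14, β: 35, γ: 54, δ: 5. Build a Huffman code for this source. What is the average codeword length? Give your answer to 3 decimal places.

Probabilities are the counts divided by 108.
Repeatedly combine the two least-probable nodes; the expected code length is the sum of the merged weights.
merge 5/108 + 7/54 → 19/108
merge 19/108 + 35/108 → 1/2
merge 1/2 + 1/2 → 1
L = 19/108 + 1/2 + 1 = 181/108 ≈ 1.676 bits/symbol.

1.676 bits/symbol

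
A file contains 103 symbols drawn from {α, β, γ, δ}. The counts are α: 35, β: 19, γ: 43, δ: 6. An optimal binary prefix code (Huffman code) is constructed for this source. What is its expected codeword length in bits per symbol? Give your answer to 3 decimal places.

1.825 bits/symbol

Probabilities are the counts divided by 103.
Repeatedly combine the two least-probable nodes; the expected code length is the sum of the merged weights.
merge 6/103 + 19/103 → 25/103
merge 25/103 + 35/103 → 60/103
merge 43/103 + 60/103 → 1
L = 25/103 + 60/103 + 1 = 188/103 ≈ 1.825 bits/symbol.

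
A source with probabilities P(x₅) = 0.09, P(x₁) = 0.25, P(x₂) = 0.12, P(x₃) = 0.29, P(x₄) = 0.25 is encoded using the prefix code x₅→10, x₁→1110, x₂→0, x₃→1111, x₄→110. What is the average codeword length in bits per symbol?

L̄ = Σ pᵢ·ℓᵢ = 0.09·2 + 0.25·4 + 0.12·1 + 0.29·4 + 0.25·3 = 3.21 bits/symbol.

3.21 bits/symbol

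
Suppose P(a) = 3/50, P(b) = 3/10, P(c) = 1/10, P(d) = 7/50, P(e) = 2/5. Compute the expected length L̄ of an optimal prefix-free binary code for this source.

Repeatedly combine the two least-probable nodes; the expected code length is the sum of the merged weights.
merge 3/50 + 1/10 → 4/25
merge 7/50 + 4/25 → 3/10
merge 3/10 + 3/10 → 3/5
merge 2/5 + 3/5 → 1
L = 4/25 + 3/10 + 3/5 + 1 = 103/50 = 2.06 bits/symbol.

2.06 bits/symbol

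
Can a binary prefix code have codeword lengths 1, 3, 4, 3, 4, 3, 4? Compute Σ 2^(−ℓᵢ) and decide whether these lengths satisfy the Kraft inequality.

With common denominator 2^4 = 16: Σ 2^(−ℓᵢ) = 8/16 + 2/16 + 1/16 + 2/16 + 1/16 + 2/16 + 1/16 = 17/16 = 1.0625.
Kraft's inequality requires Σ ≤ 1; here Σ = 1.0625 > 1, so no such prefix code exists.

1.0625; no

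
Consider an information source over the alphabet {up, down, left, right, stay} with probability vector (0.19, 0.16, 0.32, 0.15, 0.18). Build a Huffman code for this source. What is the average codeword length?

2.31 bits/symbol

Repeatedly combine the two least-probable nodes; the expected code length is the sum of the merged weights.
merge 3/20 + 4/25 → 31/100
merge 9/50 + 19/100 → 37/100
merge 31/100 + 8/25 → 63/100
merge 37/100 + 63/100 → 1
L = 31/100 + 37/100 + 63/100 + 1 = 231/100 = 2.31 bits/symbol.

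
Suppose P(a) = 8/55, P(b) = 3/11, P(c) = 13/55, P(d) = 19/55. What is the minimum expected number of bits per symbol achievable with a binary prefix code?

Repeatedly combine the two least-probable nodes; the expected code length is the sum of the merged weights.
merge 8/55 + 13/55 → 21/55
merge 3/11 + 19/55 → 34/55
merge 21/55 + 34/55 → 1
L = 21/55 + 34/55 + 1 = 2 bits/symbol.

2 bits/symbol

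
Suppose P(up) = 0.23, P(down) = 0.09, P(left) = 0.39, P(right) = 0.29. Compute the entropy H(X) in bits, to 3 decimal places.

1.848 bits

H = −Σ pᵢ log₂ pᵢ.
−0.23·log₂(0.23) = 0.4877
−0.09·log₂(0.09) = 0.3127
−0.39·log₂(0.39) = 0.5298
−0.29·log₂(0.29) = 0.5179
Sum ≈ 1.8480 → 1.848 bits.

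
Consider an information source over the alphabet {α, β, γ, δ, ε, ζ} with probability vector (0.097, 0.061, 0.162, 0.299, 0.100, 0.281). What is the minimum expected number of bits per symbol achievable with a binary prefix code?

Repeatedly combine the two least-probable nodes; the expected code length is the sum of the merged weights.
merge 61/1000 + 97/1000 → 79/500
merge 1/10 + 79/500 → 129/500
merge 81/500 + 129/500 → 21/50
merge 281/1000 + 299/1000 → 29/50
merge 21/50 + 29/50 → 1
L = 79/500 + 129/500 + 21/50 + 29/50 + 1 = 302/125 = 2.416 bits/symbol.

2.416 bits/symbol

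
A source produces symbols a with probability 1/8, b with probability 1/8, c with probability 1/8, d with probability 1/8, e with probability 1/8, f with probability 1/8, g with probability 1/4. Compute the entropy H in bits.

2.75 bits

Each probability is a power of 1/2, so log₂(1/p) is an integer.
H = Σ p·log₂(1/p) = 1/8·3 + 1/8·3 + 1/8·3 + 1/8·3 + 1/8·3 + 1/8·3 + 1/4·2 = 2.75 bits.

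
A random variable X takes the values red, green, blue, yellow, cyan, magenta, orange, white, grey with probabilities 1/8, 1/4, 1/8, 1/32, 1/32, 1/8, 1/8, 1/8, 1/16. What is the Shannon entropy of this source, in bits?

Each probability is a power of 1/2, so log₂(1/p) is an integer.
H = Σ p·log₂(1/p) = 1/8·3 + 1/4·2 + 1/8·3 + 1/32·5 + 1/32·5 + 1/8·3 + 1/8·3 + 1/8·3 + 1/16·4 = 2.9375 bits.

2.9375 bits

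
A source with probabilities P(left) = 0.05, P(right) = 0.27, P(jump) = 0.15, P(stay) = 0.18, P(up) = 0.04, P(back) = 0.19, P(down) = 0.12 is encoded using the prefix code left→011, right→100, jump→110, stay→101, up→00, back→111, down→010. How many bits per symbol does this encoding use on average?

L̄ = Σ pᵢ·ℓᵢ = 0.05·3 + 0.27·3 + 0.15·3 + 0.18·3 + 0.04·2 + 0.19·3 + 0.12·3 = 2.96 bits/symbol.

2.96 bits/symbol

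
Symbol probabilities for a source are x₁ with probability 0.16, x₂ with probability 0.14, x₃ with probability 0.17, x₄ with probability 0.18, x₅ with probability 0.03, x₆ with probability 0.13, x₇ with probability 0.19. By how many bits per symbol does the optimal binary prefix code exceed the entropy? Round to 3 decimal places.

Entropy H = −Σ p log₂ p ≈ 2.6897 bits.
Huffman merges: 3/100+13/100→4/25; 7/50+4/25→3/10; 4/25+17/100→33/100; 9/50+19/100→37/100; 3/10+33/100→63/100; 37/100+63/100→1. L = 279/100 ≈ 2.7900.
L − H = 2.7900 − 2.6897 = 0.100 bits.

0.100 bits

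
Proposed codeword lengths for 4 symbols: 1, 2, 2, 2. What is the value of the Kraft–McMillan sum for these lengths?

With common denominator 2^2 = 4: Σ 2^(−ℓᵢ) = 2/4 + 1/4 + 1/4 + 1/4 = 5/4 = 1.25.

1.25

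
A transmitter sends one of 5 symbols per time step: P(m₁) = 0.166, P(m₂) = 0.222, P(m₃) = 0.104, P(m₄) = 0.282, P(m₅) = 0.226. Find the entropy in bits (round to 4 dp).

2.2516 bits

H = −Σ pᵢ log₂ pᵢ.
−0.166·log₂(0.166) = 0.4301
−0.222·log₂(0.222) = 0.4820
−0.104·log₂(0.104) = 0.3396
−0.282·log₂(0.282) = 0.5150
−0.226·log₂(0.226) = 0.4849
Sum ≈ 2.2516 → 2.2516 bits.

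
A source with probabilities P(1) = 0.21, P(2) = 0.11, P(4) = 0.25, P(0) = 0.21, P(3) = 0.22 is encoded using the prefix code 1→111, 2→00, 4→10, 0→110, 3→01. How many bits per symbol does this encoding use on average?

2.42 bits/symbol

L̄ = Σ pᵢ·ℓᵢ = 0.21·3 + 0.11·2 + 0.25·2 + 0.21·3 + 0.22·2 = 2.42 bits/symbol.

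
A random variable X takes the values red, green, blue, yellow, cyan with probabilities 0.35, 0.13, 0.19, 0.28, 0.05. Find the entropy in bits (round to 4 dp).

2.0983 bits

H = −Σ pᵢ log₂ pᵢ.
−0.35·log₂(0.35) = 0.5301
−0.13·log₂(0.13) = 0.3826
−0.19·log₂(0.19) = 0.4552
−0.28·log₂(0.28) = 0.5142
−0.05·log₂(0.05) = 0.2161
Sum ≈ 2.0983 → 2.0983 bits.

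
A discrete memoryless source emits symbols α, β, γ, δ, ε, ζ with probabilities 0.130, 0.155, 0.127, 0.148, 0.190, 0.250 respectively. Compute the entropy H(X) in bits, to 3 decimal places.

H = −Σ pᵢ log₂ pᵢ.
−0.130·log₂(0.130) = 0.3826
−0.155·log₂(0.155) = 0.4169
−0.127·log₂(0.127) = 0.3781
−0.148·log₂(0.148) = 0.4079
−0.190·log₂(0.190) = 0.4552
−0.250·log₂(0.250) = 0.5000
Sum ≈ 2.5408 → 2.541 bits.

2.541 bits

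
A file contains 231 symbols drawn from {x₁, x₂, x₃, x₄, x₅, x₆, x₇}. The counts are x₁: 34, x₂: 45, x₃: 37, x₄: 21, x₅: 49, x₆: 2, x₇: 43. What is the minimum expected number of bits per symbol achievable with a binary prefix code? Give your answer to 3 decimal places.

2.693 bits/symbol

Probabilities are the counts divided by 231.
Repeatedly combine the two least-probable nodes; the expected code length is the sum of the merged weights.
merge 2/231 + 1/11 → 23/231
merge 23/231 + 34/231 → 19/77
merge 37/231 + 43/231 → 80/231
merge 15/77 + 7/33 → 94/231
merge 19/77 + 80/231 → 137/231
merge 94/231 + 137/231 → 1
L = 23/231 + 19/77 + 80/231 + 94/231 + 137/231 + 1 = 622/231 ≈ 2.693 bits/symbol.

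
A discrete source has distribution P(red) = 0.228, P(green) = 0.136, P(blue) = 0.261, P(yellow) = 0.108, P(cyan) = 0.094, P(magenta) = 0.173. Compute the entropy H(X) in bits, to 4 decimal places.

2.4889 bits

H = −Σ pᵢ log₂ pᵢ.
−0.228·log₂(0.228) = 0.4863
−0.136·log₂(0.136) = 0.3915
−0.261·log₂(0.261) = 0.5058
−0.108·log₂(0.108) = 0.3468
−0.094·log₂(0.094) = 0.3207
−0.173·log₂(0.173) = 0.4379
Sum ≈ 2.4889 → 2.4889 bits.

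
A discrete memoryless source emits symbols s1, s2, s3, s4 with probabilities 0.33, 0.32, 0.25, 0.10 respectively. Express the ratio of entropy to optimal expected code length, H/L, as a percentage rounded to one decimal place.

Entropy H = −Σ p log₂ p ≈ 1.8860 bits.
Huffman merges: 1/10+1/4→7/20; 8/25+33/100→13/20; 7/20+13/20→1. L = 2 ≈ 2.0000.
Efficiency = H/L = 1.8860/2.0000 = 94.3%.

94.3%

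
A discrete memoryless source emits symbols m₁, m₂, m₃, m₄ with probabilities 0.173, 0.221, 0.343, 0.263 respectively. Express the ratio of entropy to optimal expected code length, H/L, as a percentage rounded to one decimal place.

97.8%

Entropy H = −Σ p log₂ p ≈ 1.9555 bits.
Huffman merges: 173/1000+221/1000→197/500; 263/1000+343/1000→303/500; 197/500+303/500→1. L = 2 ≈ 2.0000.
Efficiency = H/L = 1.9555/2.0000 = 97.8%.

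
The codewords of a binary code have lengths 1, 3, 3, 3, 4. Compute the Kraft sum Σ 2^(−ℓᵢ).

0.9375

With common denominator 2^4 = 16: Σ 2^(−ℓᵢ) = 8/16 + 2/16 + 2/16 + 2/16 + 1/16 = 15/16 = 0.9375.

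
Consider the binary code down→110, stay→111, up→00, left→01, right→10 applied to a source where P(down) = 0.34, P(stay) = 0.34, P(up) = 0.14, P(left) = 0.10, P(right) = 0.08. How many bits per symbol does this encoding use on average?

2.68 bits/symbol

L̄ = Σ pᵢ·ℓᵢ = 0.34·3 + 0.34·3 + 0.14·2 + 0.10·2 + 0.08·2 = 2.68 bits/symbol.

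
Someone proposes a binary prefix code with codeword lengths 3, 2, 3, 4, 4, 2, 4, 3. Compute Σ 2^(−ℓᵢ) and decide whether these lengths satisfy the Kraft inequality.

1.0625; no

With common denominator 2^4 = 16: Σ 2^(−ℓᵢ) = 2/16 + 4/16 + 2/16 + 1/16 + 1/16 + 4/16 + 1/16 + 2/16 = 17/16 = 1.0625.
Kraft's inequality requires Σ ≤ 1; here Σ = 1.0625 > 1, so no such prefix code exists.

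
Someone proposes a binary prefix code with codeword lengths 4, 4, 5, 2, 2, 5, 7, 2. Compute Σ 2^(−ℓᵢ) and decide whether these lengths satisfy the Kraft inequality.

With common denominator 2^7 = 128: Σ 2^(−ℓᵢ) = 8/128 + 8/128 + 4/128 + 32/128 + 32/128 + 4/128 + 1/128 + 32/128 = 121/128 = 0.9453125.
Kraft's inequality requires Σ ≤ 1; here Σ = 0.9453125 ≤ 1, so such a prefix code exists.

0.9453125; yes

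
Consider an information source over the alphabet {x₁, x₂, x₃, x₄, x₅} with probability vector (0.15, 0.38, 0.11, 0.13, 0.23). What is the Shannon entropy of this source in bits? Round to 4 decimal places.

H = −Σ pᵢ log₂ pᵢ.
−0.15·log₂(0.15) = 0.4105
−0.38·log₂(0.38) = 0.5305
−0.11·log₂(0.11) = 0.3503
−0.13·log₂(0.13) = 0.3826
−0.23·log₂(0.23) = 0.4877
Sum ≈ 2.1616 → 2.1616 bits.

2.1616 bits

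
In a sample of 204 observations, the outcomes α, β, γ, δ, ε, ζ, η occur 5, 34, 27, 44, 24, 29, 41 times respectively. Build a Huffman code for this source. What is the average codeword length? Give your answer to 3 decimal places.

2.725 bits/symbol

Probabilities are the counts divided by 204.
Repeatedly combine the two least-probable nodes; the expected code length is the sum of the merged weights.
merge 5/204 + 2/17 → 29/204
merge 9/68 + 29/204 → 14/51
merge 29/204 + 1/6 → 21/68
merge 41/204 + 11/51 → 5/12
merge 14/51 + 21/68 → 7/12
merge 5/12 + 7/12 → 1
L = 29/204 + 14/51 + 21/68 + 5/12 + 7/12 + 1 = 139/51 ≈ 2.725 bits/symbol.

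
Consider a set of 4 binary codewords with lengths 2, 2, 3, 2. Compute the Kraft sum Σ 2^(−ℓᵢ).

0.875

With common denominator 2^3 = 8: Σ 2^(−ℓᵢ) = 2/8 + 2/8 + 1/8 + 2/8 = 7/8 = 0.875.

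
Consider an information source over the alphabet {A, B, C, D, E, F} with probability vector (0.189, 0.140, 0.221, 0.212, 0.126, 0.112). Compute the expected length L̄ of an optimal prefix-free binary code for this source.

2.567 bits/symbol

Repeatedly combine the two least-probable nodes; the expected code length is the sum of the merged weights.
merge 14/125 + 63/500 → 119/500
merge 7/50 + 189/1000 → 329/1000
merge 53/250 + 221/1000 → 433/1000
merge 119/500 + 329/1000 → 567/1000
merge 433/1000 + 567/1000 → 1
L = 119/500 + 329/1000 + 433/1000 + 567/1000 + 1 = 2567/1000 = 2.567 bits/symbol.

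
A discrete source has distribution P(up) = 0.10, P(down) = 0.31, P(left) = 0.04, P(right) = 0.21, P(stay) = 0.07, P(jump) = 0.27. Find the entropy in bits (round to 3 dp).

2.293 bits

H = −Σ pᵢ log₂ pᵢ.
−0.10·log₂(0.10) = 0.3322
−0.31·log₂(0.31) = 0.5238
−0.04·log₂(0.04) = 0.1858
−0.21·log₂(0.21) = 0.4728
−0.07·log₂(0.07) = 0.2686
−0.27·log₂(0.27) = 0.5100
Sum ≈ 2.2931 → 2.293 bits.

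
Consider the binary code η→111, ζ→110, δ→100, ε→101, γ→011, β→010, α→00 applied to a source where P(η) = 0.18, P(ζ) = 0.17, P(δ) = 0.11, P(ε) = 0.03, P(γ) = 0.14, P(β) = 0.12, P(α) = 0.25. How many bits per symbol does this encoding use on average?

L̄ = Σ pᵢ·ℓᵢ = 0.18·3 + 0.17·3 + 0.11·3 + 0.03·3 + 0.14·3 + 0.12·3 + 0.25·2 = 2.75 bits/symbol.

2.75 bits/symbol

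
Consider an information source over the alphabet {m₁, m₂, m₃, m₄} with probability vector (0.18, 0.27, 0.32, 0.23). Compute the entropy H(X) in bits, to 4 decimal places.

H = −Σ pᵢ log₂ pᵢ.
−0.18·log₂(0.18) = 0.4453
−0.27·log₂(0.27) = 0.5100
−0.32·log₂(0.32) = 0.5260
−0.23·log₂(0.23) = 0.4877
Sum ≈ 1.9690 → 1.9690 bits.

1.9690 bits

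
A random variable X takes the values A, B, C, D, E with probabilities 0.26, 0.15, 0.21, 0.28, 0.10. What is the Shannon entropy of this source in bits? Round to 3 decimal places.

H = −Σ pᵢ log₂ pᵢ.
−0.26·log₂(0.26) = 0.5053
−0.15·log₂(0.15) = 0.4105
−0.21·log₂(0.21) = 0.4728
−0.28·log₂(0.28) = 0.5142
−0.10·log₂(0.10) = 0.3322
Sum ≈ 2.2351 → 2.235 bits.

2.235 bits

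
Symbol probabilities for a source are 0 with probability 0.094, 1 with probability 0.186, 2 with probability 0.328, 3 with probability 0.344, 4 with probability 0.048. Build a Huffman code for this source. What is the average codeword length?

2.126 bits/symbol

Repeatedly combine the two least-probable nodes; the expected code length is the sum of the merged weights.
merge 6/125 + 47/500 → 71/500
merge 71/500 + 93/500 → 41/125
merge 41/125 + 41/125 → 82/125
merge 43/125 + 82/125 → 1
L = 71/500 + 41/125 + 82/125 + 1 = 1063/500 = 2.126 bits/symbol.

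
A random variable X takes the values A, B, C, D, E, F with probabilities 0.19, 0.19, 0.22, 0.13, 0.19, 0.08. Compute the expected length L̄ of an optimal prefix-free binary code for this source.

Repeatedly combine the two least-probable nodes; the expected code length is the sum of the merged weights.
merge 2/25 + 13/100 → 21/100
merge 19/100 + 19/100 → 19/50
merge 19/100 + 21/100 → 2/5
merge 11/50 + 19/50 → 3/5
merge 2/5 + 3/5 → 1
L = 21/100 + 19/50 + 2/5 + 3/5 + 1 = 259/100 = 2.59 bits/symbol.

2.59 bits/symbol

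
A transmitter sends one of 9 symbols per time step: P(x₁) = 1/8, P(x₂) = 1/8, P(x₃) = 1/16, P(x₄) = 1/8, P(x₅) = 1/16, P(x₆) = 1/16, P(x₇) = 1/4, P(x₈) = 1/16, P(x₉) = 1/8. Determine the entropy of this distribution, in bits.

3 bits

Each probability is a power of 1/2, so log₂(1/p) is an integer.
H = Σ p·log₂(1/p) = 1/8·3 + 1/8·3 + 1/16·4 + 1/8·3 + 1/16·4 + 1/16·4 + 1/4·2 + 1/16·4 + 1/8·3 = 3 bits.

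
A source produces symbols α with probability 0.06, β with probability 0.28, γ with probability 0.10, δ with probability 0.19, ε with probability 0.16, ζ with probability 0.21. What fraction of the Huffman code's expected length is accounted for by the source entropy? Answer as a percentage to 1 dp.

98.4%

Entropy H = −Σ p log₂ p ≈ 2.4410 bits.
Huffman merges: 3/50+1/10→4/25; 4/25+4/25→8/25; 19/100+21/100→2/5; 7/25+8/25→3/5; 2/5+3/5→1. L = 62/25 ≈ 2.4800.
Efficiency = H/L = 2.4410/2.4800 = 98.4%.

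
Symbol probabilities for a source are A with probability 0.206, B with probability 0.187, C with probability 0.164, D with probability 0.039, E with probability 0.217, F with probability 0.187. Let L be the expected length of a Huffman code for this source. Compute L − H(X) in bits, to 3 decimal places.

0.114 bits

Entropy H = −Σ p log₂ p ≈ 2.4628 bits.
Huffman merges: 39/1000+41/250→203/1000; 187/1000+187/1000→187/500; 203/1000+103/500→409/1000; 217/1000+187/500→591/1000; 409/1000+591/1000→1. L = 2577/1000 ≈ 2.5770.
L − H = 2.5770 − 2.4628 = 0.114 bits.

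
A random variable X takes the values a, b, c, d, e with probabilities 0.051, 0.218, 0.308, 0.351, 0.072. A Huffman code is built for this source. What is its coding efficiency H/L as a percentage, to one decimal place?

95.8%

Entropy H = −Σ p log₂ p ≈ 2.0248 bits.
Huffman merges: 51/1000+9/125→123/1000; 123/1000+109/500→341/1000; 77/250+341/1000→649/1000; 351/1000+649/1000→1. L = 2113/1000 ≈ 2.1130.
Efficiency = H/L = 2.0248/2.1130 = 95.8%.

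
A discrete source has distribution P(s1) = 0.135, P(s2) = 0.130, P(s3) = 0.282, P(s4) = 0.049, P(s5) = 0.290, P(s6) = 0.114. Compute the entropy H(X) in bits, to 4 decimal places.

2.3759 bits

H = −Σ pᵢ log₂ pᵢ.
−0.135·log₂(0.135) = 0.3900
−0.130·log₂(0.130) = 0.3826
−0.282·log₂(0.282) = 0.5150
−0.049·log₂(0.049) = 0.2132
−0.290·log₂(0.290) = 0.5179
−0.114·log₂(0.114) = 0.3571
Sum ≈ 2.3759 → 2.3759 bits.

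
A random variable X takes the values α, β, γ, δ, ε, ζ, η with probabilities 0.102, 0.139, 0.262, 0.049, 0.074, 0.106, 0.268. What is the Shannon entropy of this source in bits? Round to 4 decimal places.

H = −Σ pᵢ log₂ pᵢ.
−0.102·log₂(0.102) = 0.3359
−0.139·log₂(0.139) = 0.3957
−0.262·log₂(0.262) = 0.5063
−0.049·log₂(0.049) = 0.2132
−0.074·log₂(0.074) = 0.2780
−0.106·log₂(0.106) = 0.3432
−0.268·log₂(0.268) = 0.5091
Sum ≈ 2.5814 → 2.5814 bits.

2.5814 bits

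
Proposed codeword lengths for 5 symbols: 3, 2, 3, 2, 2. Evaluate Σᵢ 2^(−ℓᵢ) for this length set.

1

With common denominator 2^3 = 8: Σ 2^(−ℓᵢ) = 1/8 + 2/8 + 1/8 + 2/8 + 2/8 = 8/8 = 1.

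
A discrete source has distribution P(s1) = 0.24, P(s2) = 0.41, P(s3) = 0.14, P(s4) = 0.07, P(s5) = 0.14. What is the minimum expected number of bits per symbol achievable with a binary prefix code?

Repeatedly combine the two least-probable nodes; the expected code length is the sum of the merged weights.
merge 7/100 + 7/50 → 21/100
merge 7/50 + 21/100 → 7/20
merge 6/25 + 7/20 → 59/100
merge 41/100 + 59/100 → 1
L = 21/100 + 7/20 + 59/100 + 1 = 43/20 = 2.15 bits/symbol.

2.15 bits/symbol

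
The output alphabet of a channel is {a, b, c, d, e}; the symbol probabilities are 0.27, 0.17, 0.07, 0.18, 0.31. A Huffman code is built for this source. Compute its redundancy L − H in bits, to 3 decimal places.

0.058 bits

Entropy H = −Σ p log₂ p ≈ 2.1823 bits.
Huffman merges: 7/100+17/100→6/25; 9/50+6/25→21/50; 27/100+31/100→29/50; 21/50+29/50→1. L = 56/25 ≈ 2.2400.
L − H = 2.2400 − 2.1823 = 0.058 bits.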